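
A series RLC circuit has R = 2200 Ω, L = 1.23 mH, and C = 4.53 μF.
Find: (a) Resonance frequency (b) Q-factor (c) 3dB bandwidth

Step 1 — Resonance condition Im(Z)=0 gives ω₀ = 1/√(LC).
Step 2 — ω₀ = 1/√(0.00123·4.53e-06) = 1.34e+04 rad/s.
Step 3 — f₀ = ω₀/(2π) = 2132 Hz.
Step 4 — Series Q: Q = ω₀L/R = 1.34e+04·0.00123/2200 = 0.00749.
Step 5 — 3dB bandwidth: Δω = ω₀/Q = 1.789e+06 rad/s; BW = Δω/(2π) = 2.847e+05 Hz.

(a) f₀ = 2132 Hz  (b) Q = 0.00749  (c) BW = 2.847e+05 Hz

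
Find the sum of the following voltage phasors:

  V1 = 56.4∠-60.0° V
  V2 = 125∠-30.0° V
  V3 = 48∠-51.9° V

Step 1 — Convert each phasor to rectangular form:
  V1 = 56.4·(cos(-60.0°) + j·sin(-60.0°)) = 28.2 - j48.84 V
  V2 = 125·(cos(-30.0°) + j·sin(-30.0°)) = 108.3 - j62.5 V
  V3 = 48·(cos(-51.9°) + j·sin(-51.9°)) = 29.62 - j37.77 V
Step 2 — Sum components: V_total = 166.1 - j149.1 V.
Step 3 — Convert to polar: |V_total| = 223.2 V, ∠V_total = -41.9°.

V_total = 223.2∠-41.9° V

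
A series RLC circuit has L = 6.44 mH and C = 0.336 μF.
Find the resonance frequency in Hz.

Step 1 — Resonance condition Im(Z)=0 gives ω₀ = 1/√(LC).
Step 2 — ω₀ = 1/√(0.00644·3.36e-07) = 2.15e+04 rad/s.
Step 3 — f₀ = ω₀/(2π) = 3421 Hz.

f₀ = 3421 Hz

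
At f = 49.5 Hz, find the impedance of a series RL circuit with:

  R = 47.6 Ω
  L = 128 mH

Step 1 — Angular frequency: ω = 2π·f = 2π·49.5 = 311 rad/s.
Step 2 — Component impedances:
  R: Z = R = 47.6 Ω
  L: Z = jωL = j·311·0.128 = 0 + j39.81 Ω
Step 3 — Series combination: Z_total = R + L = 47.6 + j39.81 Ω = 62.05∠39.9° Ω.

Z = 47.6 + j39.81 Ω = 62.05∠39.9° Ω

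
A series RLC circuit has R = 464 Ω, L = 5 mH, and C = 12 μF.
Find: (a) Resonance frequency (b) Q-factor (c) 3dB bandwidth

Step 1 — Resonance condition Im(Z)=0 gives ω₀ = 1/√(LC).
Step 2 — ω₀ = 1/√(0.005·1.2e-05) = 4082 rad/s.
Step 3 — f₀ = ω₀/(2π) = 649.7 Hz.
Step 4 — Series Q: Q = ω₀L/R = 4082·0.005/464 = 0.04399.
Step 5 — 3dB bandwidth: Δω = ω₀/Q = 9.28e+04 rad/s; BW = Δω/(2π) = 1.477e+04 Hz.

(a) f₀ = 649.7 Hz  (b) Q = 0.04399  (c) BW = 1.477e+04 Hz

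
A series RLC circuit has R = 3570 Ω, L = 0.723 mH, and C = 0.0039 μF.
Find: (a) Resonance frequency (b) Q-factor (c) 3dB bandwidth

Step 1 — Resonance: ω₀ = 1/√(LC) = 1/√(0.000723·3.9e-09) = 5.955e+05 rad/s.
Step 2 — f₀ = ω₀/(2π) = 9.478e+04 Hz.
Step 3 — Series Q: Q = ω₀L/R = 5.955e+05·0.000723/3570 = 0.1206.
Step 4 — Bandwidth: Δω = ω₀/Q = 4.938e+06 rad/s; BW = Δω/(2π) = 7.859e+05 Hz.

(a) f₀ = 9.478e+04 Hz  (b) Q = 0.1206  (c) BW = 7.859e+05 Hz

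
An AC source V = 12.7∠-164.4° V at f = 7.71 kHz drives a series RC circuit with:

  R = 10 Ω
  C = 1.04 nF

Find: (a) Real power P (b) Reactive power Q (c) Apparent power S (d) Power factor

Step 1 — Angular frequency: ω = 2π·f = 2π·7710 = 4.844e+04 rad/s.
Step 2 — Component impedances:
  R: Z = R = 10 Ω
  C: Z = 1/(jωC) = -j/(ω·C) = 0 - j1.985e+04 Ω
Step 3 — Series combination: Z_total = R + C = 10 - j1.985e+04 Ω = 1.985e+04∠-90.0° Ω.
Step 4 — Source phasor: V = 12.7∠-164.4° V = -12.23 - j3.415 V.
Step 5 — Current: I = V / Z = 0.0001718 - j0.0006164 A = 0.0006398∠-74.4° A.
Step 6 — Complex power: S = V·I* = 4.094e-06 - j0.008126 VA.
Step 7 — Real power: P = Re(S) = 4.094e-06 W.
Step 8 — Reactive power: Q = Im(S) = -0.008126 VAR.
Step 9 — Apparent power: |S| = 0.008126 VA.
Step 10 — Power factor: PF = P/|S| = 0.0005038 (leading).

(a) P = 4.094e-06 W  (b) Q = -0.008126 VAR  (c) S = 0.008126 VA  (d) PF = 0.0005038 (leading)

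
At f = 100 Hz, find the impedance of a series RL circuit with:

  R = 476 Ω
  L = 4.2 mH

Step 1 — Angular frequency: ω = 2π·f = 2π·100 = 628.3 rad/s.
Step 2 — Component impedances:
  R: Z = R = 476 Ω
  L: Z = jωL = j·628.3·0.0042 = 0 + j2.639 Ω
Step 3 — Series combination: Z_total = R + L = 476 + j2.639 Ω = 476∠0.3° Ω.

Z = 476 + j2.639 Ω = 476∠0.3° Ω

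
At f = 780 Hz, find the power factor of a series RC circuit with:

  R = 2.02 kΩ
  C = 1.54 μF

Step 1 — Angular frequency: ω = 2π·f = 2π·780 = 4901 rad/s.
Step 2 — Component impedances:
  R: Z = R = 2020 Ω
  C: Z = 1/(jωC) = -j/(ω·C) = 0 - j132.5 Ω
Step 3 — Series combination: Z_total = R + C = 2020 - j132.5 Ω = 2024∠-3.8° Ω.
Step 4 — Power factor: PF = cos(φ) = Re(Z)/|Z| = 2020/2024.3 = 0.9979.
Step 5 — Type: Im(Z) = -132.5 ⇒ leading (phase φ = -3.8°).

PF = 0.9979 (leading, φ = -3.8°)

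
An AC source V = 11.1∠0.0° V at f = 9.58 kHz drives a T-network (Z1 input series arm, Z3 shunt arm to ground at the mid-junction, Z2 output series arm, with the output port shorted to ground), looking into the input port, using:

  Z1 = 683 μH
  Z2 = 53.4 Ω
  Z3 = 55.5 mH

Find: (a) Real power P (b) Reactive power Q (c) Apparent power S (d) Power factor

Step 1 — Angular frequency: ω = 2π·f = 2π·9580 = 6.019e+04 rad/s.
Step 2 — Component impedances:
  Z1: Z = jωL = j·6.019e+04·0.000683 = 0 + j41.11 Ω
  Z2: Z = R = 53.4 Ω
  Z3: Z = jωL = j·6.019e+04·0.0555 = 0 + j3341 Ω
Step 3 — With the output port shorted to ground, the output series arm Z2 runs from the junction to ground; the shunt arm Z3 also runs from the junction to ground. They appear in parallel: Z3 || Z2 = 53.39 + j0.8534 Ω.
Step 4 — Series with input arm Z1: Z_in = Z1 + (Z3 || Z2) = 53.39 + j41.97 Ω = 67.91∠38.2° Ω.
Step 5 — Source phasor: V = 11.1∠0.0° V = 11.1 V.
Step 6 — Current: I = V / Z = 0.1285 - j0.101 A = 0.1635∠-38.2° A.
Step 7 — Complex power: S = V·I* = 1.426 + j1.121 VA.
Step 8 — Real power: P = Re(S) = 1.426 W.
Step 9 — Reactive power: Q = Im(S) = 1.121 VAR.
Step 10 — Apparent power: |S| = 1.814 VA.
Step 11 — Power factor: PF = P/|S| = 0.7862 (lagging).

(a) P = 1.426 W  (b) Q = 1.121 VAR  (c) S = 1.814 VA  (d) PF = 0.7862 (lagging)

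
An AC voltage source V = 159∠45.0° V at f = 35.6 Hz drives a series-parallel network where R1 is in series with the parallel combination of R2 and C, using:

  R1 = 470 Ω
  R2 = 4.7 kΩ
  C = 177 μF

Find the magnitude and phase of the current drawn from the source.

Step 1 — Angular frequency: ω = 2π·f = 2π·35.6 = 223.7 rad/s.
Step 2 — Component impedances:
  R1: Z = R = 470 Ω
  R2: Z = R = 4700 Ω
  C: Z = 1/(jωC) = -j/(ω·C) = 0 - j25.26 Ω
Step 3 — Parallel branch: R2 || C = 1/(1/R2 + 1/C) = 0.1357 - j25.26 Ω.
Step 4 — Series with R1: Z_total = R1 + (R2 || C) = 470.1 - j25.26 Ω = 470.8∠-3.1° Ω.
Step 5 — Source phasor: V = 159∠45.0° V = 112.4 + j112.4 V.
Step 6 — Ohm's law: I = V / Z_total = (112.4 + j112.4) / (470.1 - j25.26) = 0.2256 + j0.2513 A.
Step 7 — Convert to polar: |I| = 0.3377 A, ∠I = 48.1°.

I = 0.3377∠48.1° A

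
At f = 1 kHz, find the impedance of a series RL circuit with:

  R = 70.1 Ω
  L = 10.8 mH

Step 1 — Angular frequency: ω = 2π·f = 2π·1000 = 6283 rad/s.
Step 2 — Component impedances:
  R: Z = R = 70.1 Ω
  L: Z = jωL = j·6283·0.0108 = 0 + j67.86 Ω
Step 3 — Series combination: Z_total = R + L = 70.1 + j67.86 Ω = 97.56∠44.1° Ω.

Z = 70.1 + j67.86 Ω = 97.56∠44.1° Ω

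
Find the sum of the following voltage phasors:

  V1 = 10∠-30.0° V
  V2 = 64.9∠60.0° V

Step 1 — Convert each phasor to rectangular form:
  V1 = 10·(cos(-30.0°) + j·sin(-30.0°)) = 8.66 - j5 V
  V2 = 64.9·(cos(60.0°) + j·sin(60.0°)) = 32.45 + j56.21 V
Step 2 — Sum components: V_total = 41.11 + j51.21 V.
Step 3 — Convert to polar: |V_total| = 65.67 V, ∠V_total = 51.2°.

V_total = 65.67∠51.2° V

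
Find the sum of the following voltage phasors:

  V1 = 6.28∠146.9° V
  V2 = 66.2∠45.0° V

Step 1 — Convert each phasor to rectangular form:
  V1 = 6.28·(cos(146.9°) + j·sin(146.9°)) = -5.261 + j3.43 V
  V2 = 66.2·(cos(45.0°) + j·sin(45.0°)) = 46.81 + j46.81 V
Step 2 — Sum components: V_total = 41.55 + j50.24 V.
Step 3 — Convert to polar: |V_total| = 65.2 V, ∠V_total = 50.4°.

V_total = 65.2∠50.4° V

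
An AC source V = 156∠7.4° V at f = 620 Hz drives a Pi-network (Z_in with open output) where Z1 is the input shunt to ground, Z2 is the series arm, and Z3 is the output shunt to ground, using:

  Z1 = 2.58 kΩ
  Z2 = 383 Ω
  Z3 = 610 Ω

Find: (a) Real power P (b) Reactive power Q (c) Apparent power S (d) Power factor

Step 1 — Angular frequency: ω = 2π·f = 2π·620 = 3896 rad/s.
Step 2 — Component impedances:
  Z1: Z = R = 2580 Ω
  Z2: Z = R = 383 Ω
  Z3: Z = R = 610 Ω
Step 3 — With open output, the series arm Z2 and the output shunt Z3 appear in series to ground: Z2 + Z3 = 993 Ω.
Step 4 — Parallel with input shunt Z1: Z_in = Z1 || (Z2 + Z3) = 717 Ω = 717∠0.0° Ω.
Step 5 — Source phasor: V = 156∠7.4° V = 154.7 + j20.09 V.
Step 6 — Current: I = V / Z = 0.2158 + j0.02802 A = 0.2176∠7.4° A.
Step 7 — Complex power: S = V·I* = 33.94 VA.
Step 8 — Real power: P = Re(S) = 33.94 W.
Step 9 — Reactive power: Q = Im(S) = 0 VAR.
Step 10 — Apparent power: |S| = 33.94 VA.
Step 11 — Power factor: PF = P/|S| = 1 (unity).

(a) P = 33.94 W  (b) Q = 0 VAR  (c) S = 33.94 VA  (d) PF = 1 (unity)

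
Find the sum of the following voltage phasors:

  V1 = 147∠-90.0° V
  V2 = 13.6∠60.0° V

Step 1 — Convert each phasor to rectangular form:
  V1 = 147·(cos(-90.0°) + j·sin(-90.0°)) = 0 - j147 V
  V2 = 13.6·(cos(60.0°) + j·sin(60.0°)) = 6.8 + j11.78 V
Step 2 — Sum components: V_total = 6.8 - j135.2 V.
Step 3 — Convert to polar: |V_total| = 135.4 V, ∠V_total = -87.1°.

V_total = 135.4∠-87.1° V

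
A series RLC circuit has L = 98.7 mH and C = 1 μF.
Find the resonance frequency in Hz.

Step 1 — Resonance condition Im(Z)=0 gives ω₀ = 1/√(LC).
Step 2 — ω₀ = 1/√(0.0987·1e-06) = 3183 rad/s.
Step 3 — f₀ = ω₀/(2π) = 506.6 Hz.

f₀ = 506.6 Hz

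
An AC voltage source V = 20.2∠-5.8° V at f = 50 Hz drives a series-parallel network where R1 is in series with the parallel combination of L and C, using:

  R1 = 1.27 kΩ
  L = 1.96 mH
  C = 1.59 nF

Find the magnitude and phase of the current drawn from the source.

Step 1 — Angular frequency: ω = 2π·f = 2π·50 = 314.2 rad/s.
Step 2 — Component impedances:
  R1: Z = R = 1270 Ω
  L: Z = jωL = j·314.2·0.00196 = 0 + j0.6158 Ω
  C: Z = 1/(jωC) = -j/(ω·C) = 0 - j2.002e+06 Ω
Step 3 — Parallel branch: L || C = 1/(1/L + 1/C) = 0 + j0.6158 Ω.
Step 4 — Series with R1: Z_total = R1 + (L || C) = 1270 + j0.6158 Ω = 1270∠0.0° Ω.
Step 5 — Source phasor: V = 20.2∠-5.8° V = 20.1 - j2.041 V.
Step 6 — Ohm's law: I = V / Z_total = (20.1 - j2.041) / (1270 + j0.6158) = 0.01582 - j0.001615 A.
Step 7 — Convert to polar: |I| = 0.01591 A, ∠I = -5.8°.

I = 0.01591∠-5.8° A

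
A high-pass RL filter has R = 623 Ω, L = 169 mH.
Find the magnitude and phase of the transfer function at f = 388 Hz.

Step 1 — Angular frequency: ω = 2π·388 = 2438 rad/s.
Step 2 — Transfer function: H(jω) = jωL/(R + jωL).
Step 3 — Numerator jωL = j·412; denominator R + jωL = 623 + j412.
Step 4 — H = 0.3043 + j0.4601.
Step 5 — Magnitude: |H| = 0.5516 (-5.2 dB); phase: φ = 56.5°.

|H| = 0.5516 (-5.2 dB), φ = 56.5°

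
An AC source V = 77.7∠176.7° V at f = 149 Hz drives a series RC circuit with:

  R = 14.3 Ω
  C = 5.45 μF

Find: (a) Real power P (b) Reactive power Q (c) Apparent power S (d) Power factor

Step 1 — Angular frequency: ω = 2π·f = 2π·149 = 936.2 rad/s.
Step 2 — Component impedances:
  R: Z = R = 14.3 Ω
  C: Z = 1/(jωC) = -j/(ω·C) = 0 - j196 Ω
Step 3 — Series combination: Z_total = R + C = 14.3 - j196 Ω = 196.5∠-85.8° Ω.
Step 4 — Source phasor: V = 77.7∠176.7° V = -77.57 + j4.473 V.
Step 5 — Current: I = V / Z = -0.05142 - j0.392 A = 0.3954∠-97.5° A.
Step 6 — Complex power: S = V·I* = 2.236 - j30.64 VA.
Step 7 — Real power: P = Re(S) = 2.236 W.
Step 8 — Reactive power: Q = Im(S) = -30.64 VAR.
Step 9 — Apparent power: |S| = 30.72 VA.
Step 10 — Power factor: PF = P/|S| = 0.07277 (leading).

(a) P = 2.236 W  (b) Q = -30.64 VAR  (c) S = 30.72 VA  (d) PF = 0.07277 (leading)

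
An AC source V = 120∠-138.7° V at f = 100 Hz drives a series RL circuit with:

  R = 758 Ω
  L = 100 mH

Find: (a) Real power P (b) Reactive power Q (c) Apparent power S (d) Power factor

Step 1 — Angular frequency: ω = 2π·f = 2π·100 = 628.3 rad/s.
Step 2 — Component impedances:
  R: Z = R = 758 Ω
  L: Z = jωL = j·628.3·0.1 = 0 + j62.83 Ω
Step 3 — Series combination: Z_total = R + L = 758 + j62.83 Ω = 760.6∠4.7° Ω.
Step 4 — Source phasor: V = 120∠-138.7° V = -90.15 - j79.2 V.
Step 5 — Current: I = V / Z = -0.1267 - j0.09398 A = 0.1578∠-143.4° A.
Step 6 — Complex power: S = V·I* = 18.87 + j1.564 VA.
Step 7 — Real power: P = Re(S) = 18.87 W.
Step 8 — Reactive power: Q = Im(S) = 1.564 VAR.
Step 9 — Apparent power: |S| = 18.93 VA.
Step 10 — Power factor: PF = P/|S| = 0.9966 (lagging).

(a) P = 18.87 W  (b) Q = 1.564 VAR  (c) S = 18.93 VA  (d) PF = 0.9966 (lagging)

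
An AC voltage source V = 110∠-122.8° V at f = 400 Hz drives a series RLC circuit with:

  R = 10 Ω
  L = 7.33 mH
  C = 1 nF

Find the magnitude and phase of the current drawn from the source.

Step 1 — Angular frequency: ω = 2π·f = 2π·400 = 2513 rad/s.
Step 2 — Component impedances:
  R: Z = R = 10 Ω
  L: Z = jωL = j·2513·0.00733 = 0 + j18.42 Ω
  C: Z = 1/(jωC) = -j/(ω·C) = 0 - j3.979e+05 Ω
Step 3 — Series combination: Z_total = R + L + C = 10 - j3.979e+05 Ω = 3.979e+05∠-90.0° Ω.
Step 4 — Source phasor: V = 110∠-122.8° V = -59.59 - j92.46 V.
Step 5 — Ohm's law: I = V / Z_total = (-59.59 - j92.46) / (10 - j3.979e+05) = 0.0002324 - j0.0001498 A.
Step 6 — Convert to polar: |I| = 0.0002765 A, ∠I = -32.8°.

I = 0.0002765∠-32.8° A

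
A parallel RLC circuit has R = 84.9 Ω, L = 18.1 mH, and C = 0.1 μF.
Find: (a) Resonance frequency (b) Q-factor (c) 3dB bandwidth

Step 1 — Resonance: ω₀ = 1/√(LC) = 1/√(0.0181·1e-07) = 2.351e+04 rad/s.
Step 2 — f₀ = ω₀/(2π) = 3741 Hz.
Step 3 — Parallel Q: Q = R/(ω₀L) = 84.9/(2.351e+04·0.0181) = 0.1996.
Step 4 — Bandwidth: Δω = ω₀/Q = 1.178e+05 rad/s; BW = Δω/(2π) = 1.875e+04 Hz.

(a) f₀ = 3741 Hz  (b) Q = 0.1996  (c) BW = 1.875e+04 Hz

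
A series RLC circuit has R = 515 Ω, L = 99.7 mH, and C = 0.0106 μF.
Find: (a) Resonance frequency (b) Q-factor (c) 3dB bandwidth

Step 1 — Resonance: ω₀ = 1/√(LC) = 1/√(0.0997·1.06e-08) = 3.076e+04 rad/s.
Step 2 — f₀ = ω₀/(2π) = 4896 Hz.
Step 3 — Series Q: Q = ω₀L/R = 3.076e+04·0.0997/515 = 5.955.
Step 4 — Bandwidth: Δω = ω₀/Q = 5165 rad/s; BW = Δω/(2π) = 822.1 Hz.

(a) f₀ = 4896 Hz  (b) Q = 5.955  (c) BW = 822.1 Hz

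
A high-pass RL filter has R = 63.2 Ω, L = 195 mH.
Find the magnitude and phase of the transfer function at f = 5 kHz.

Step 1 — Angular frequency: ω = 2π·5000 = 3.142e+04 rad/s.
Step 2 — Transfer function: H(jω) = jωL/(R + jωL).
Step 3 — Numerator jωL = j·6126; denominator R + jωL = 63.2 + j6126.
Step 4 — H = 0.9999 + j0.01032.
Step 5 — Magnitude: |H| = 0.9999 (-0.0 dB); phase: φ = 0.6°.

|H| = 0.9999 (-0.0 dB), φ = 0.6°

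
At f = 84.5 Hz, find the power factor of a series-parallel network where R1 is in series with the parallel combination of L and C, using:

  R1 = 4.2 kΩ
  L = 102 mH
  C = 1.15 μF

Step 1 — Angular frequency: ω = 2π·f = 2π·84.5 = 530.9 rad/s.
Step 2 — Component impedances:
  R1: Z = R = 4200 Ω
  L: Z = jωL = j·530.9·0.102 = 0 + j54.15 Ω
  C: Z = 1/(jωC) = -j/(ω·C) = 0 - j1638 Ω
Step 3 — Parallel branch: L || C = 1/(1/L + 1/C) = 0 + j56.01 Ω.
Step 4 — Series with R1: Z_total = R1 + (L || C) = 4200 + j56.01 Ω = 4200∠0.8° Ω.
Step 5 — Power factor: PF = cos(φ) = Re(Z)/|Z| = 4200/4200.4 = 0.9999.
Step 6 — Type: Im(Z) = 56.01 ⇒ lagging (phase φ = 0.8°).

PF = 0.9999 (lagging, φ = 0.8°)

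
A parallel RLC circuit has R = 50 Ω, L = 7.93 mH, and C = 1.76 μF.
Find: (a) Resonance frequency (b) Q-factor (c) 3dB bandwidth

Step 1 — Resonance: ω₀ = 1/√(LC) = 1/√(0.00793·1.76e-06) = 8465 rad/s.
Step 2 — f₀ = ω₀/(2π) = 1347 Hz.
Step 3 — Parallel Q: Q = R/(ω₀L) = 50/(8465·0.00793) = 0.7449.
Step 4 — Bandwidth: Δω = ω₀/Q = 1.136e+04 rad/s; BW = Δω/(2π) = 1809 Hz.

(a) f₀ = 1347 Hz  (b) Q = 0.7449  (c) BW = 1809 Hz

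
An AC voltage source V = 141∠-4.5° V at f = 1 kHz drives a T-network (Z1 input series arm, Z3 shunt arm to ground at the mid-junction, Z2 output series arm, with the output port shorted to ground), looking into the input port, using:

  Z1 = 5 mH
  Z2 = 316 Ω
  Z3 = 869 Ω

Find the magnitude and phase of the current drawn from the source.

Step 1 — Angular frequency: ω = 2π·f = 2π·1000 = 6283 rad/s.
Step 2 — Component impedances:
  Z1: Z = jωL = j·6283·0.005 = 0 + j31.42 Ω
  Z2: Z = R = 316 Ω
  Z3: Z = R = 869 Ω
Step 3 — With the output port shorted to ground, the output series arm Z2 runs from the junction to ground; the shunt arm Z3 also runs from the junction to ground. They appear in parallel: Z3 || Z2 = 231.7 Ω.
Step 4 — Series with input arm Z1: Z_in = Z1 + (Z3 || Z2) = 231.7 + j31.42 Ω = 233.9∠7.7° Ω.
Step 5 — Source phasor: V = 141∠-4.5° V = 140.6 - j11.06 V.
Step 6 — Ohm's law: I = V / Z_total = (140.6 - j11.06) / (231.7 + j31.42) = 0.5893 - j0.1276 A.
Step 7 — Convert to polar: |I| = 0.6029 A, ∠I = -12.2°.

I = 0.6029∠-12.2° A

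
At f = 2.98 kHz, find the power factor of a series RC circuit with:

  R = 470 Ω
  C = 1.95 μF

Step 1 — Angular frequency: ω = 2π·f = 2π·2980 = 1.872e+04 rad/s.
Step 2 — Component impedances:
  R: Z = R = 470 Ω
  C: Z = 1/(jωC) = -j/(ω·C) = 0 - j27.39 Ω
Step 3 — Series combination: Z_total = R + C = 470 - j27.39 Ω = 470.8∠-3.3° Ω.
Step 4 — Power factor: PF = cos(φ) = Re(Z)/|Z| = 470/470.8 = 0.9983.
Step 5 — Type: Im(Z) = -27.39 ⇒ leading (phase φ = -3.3°).

PF = 0.9983 (leading, φ = -3.3°)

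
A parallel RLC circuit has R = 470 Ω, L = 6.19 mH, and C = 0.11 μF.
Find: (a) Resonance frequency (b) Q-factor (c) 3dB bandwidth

Step 1 — Resonance: ω₀ = 1/√(LC) = 1/√(0.00619·1.1e-07) = 3.832e+04 rad/s.
Step 2 — f₀ = ω₀/(2π) = 6099 Hz.
Step 3 — Parallel Q: Q = R/(ω₀L) = 470/(3.832e+04·0.00619) = 1.981.
Step 4 — Bandwidth: Δω = ω₀/Q = 1.934e+04 rad/s; BW = Δω/(2π) = 3078 Hz.

(a) f₀ = 6099 Hz  (b) Q = 1.981  (c) BW = 3078 Hz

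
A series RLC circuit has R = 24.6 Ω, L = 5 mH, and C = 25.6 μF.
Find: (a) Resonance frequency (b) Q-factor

Step 1 — Resonance condition Im(Z)=0 gives ω₀ = 1/√(LC).
Step 2 — ω₀ = 1/√(0.005·2.56e-05) = 2795 rad/s.
Step 3 — f₀ = ω₀/(2π) = 444.9 Hz.
Step 4 — Series Q: Q = ω₀L/R = 2795·0.005/24.6 = 0.5681.

(a) f₀ = 444.9 Hz  (b) Q = 0.5681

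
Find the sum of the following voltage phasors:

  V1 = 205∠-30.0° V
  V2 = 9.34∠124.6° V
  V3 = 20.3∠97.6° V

Step 1 — Convert each phasor to rectangular form:
  V1 = 205·(cos(-30.0°) + j·sin(-30.0°)) = 177.5 - j102.5 V
  V2 = 9.34·(cos(124.6°) + j·sin(124.6°)) = -5.304 + j7.688 V
  V3 = 20.3·(cos(97.6°) + j·sin(97.6°)) = -2.685 + j20.12 V
Step 2 — Sum components: V_total = 169.5 - j74.69 V.
Step 3 — Convert to polar: |V_total| = 185.3 V, ∠V_total = -23.8°.

V_total = 185.3∠-23.8° V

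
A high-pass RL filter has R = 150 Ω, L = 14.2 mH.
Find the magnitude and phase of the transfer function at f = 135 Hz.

Step 1 — Angular frequency: ω = 2π·135 = 848.2 rad/s.
Step 2 — Transfer function: H(jω) = jωL/(R + jωL).
Step 3 — Numerator jωL = j·12.04; denominator R + jωL = 150 + j12.04.
Step 4 — H = 0.006407 + j0.07978.
Step 5 — Magnitude: |H| = 0.08004 (-21.9 dB); phase: φ = 85.4°.

|H| = 0.08004 (-21.9 dB), φ = 85.4°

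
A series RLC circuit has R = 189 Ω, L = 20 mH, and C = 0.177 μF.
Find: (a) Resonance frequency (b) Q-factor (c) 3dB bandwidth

Step 1 — Resonance condition Im(Z)=0 gives ω₀ = 1/√(LC).
Step 2 — ω₀ = 1/√(0.02·1.77e-07) = 1.681e+04 rad/s.
Step 3 — f₀ = ω₀/(2π) = 2675 Hz.
Step 4 — Series Q: Q = ω₀L/R = 1.681e+04·0.02/189 = 1.779.
Step 5 — 3dB bandwidth: Δω = ω₀/Q = 9450 rad/s; BW = Δω/(2π) = 1504 Hz.

(a) f₀ = 2675 Hz  (b) Q = 1.779  (c) BW = 1504 Hz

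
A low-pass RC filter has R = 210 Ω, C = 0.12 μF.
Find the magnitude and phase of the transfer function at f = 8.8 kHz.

Step 1 — Angular frequency: ω = 2π·8800 = 5.529e+04 rad/s.
Step 2 — Transfer function: H(jω) = 1/(1 + jωRC).
Step 3 — Denominator: 1 + jωRC = 1 + j·5.529e+04·210·1.2e-07 = 1 + j1.393.
Step 4 — H = 0.34 - j0.4737.
Step 5 — Magnitude: |H| = 0.5831 (-4.7 dB); phase: φ = -54.3°.

|H| = 0.5831 (-4.7 dB), φ = -54.3°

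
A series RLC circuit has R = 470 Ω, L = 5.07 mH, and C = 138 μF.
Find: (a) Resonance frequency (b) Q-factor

Step 1 — Resonance condition Im(Z)=0 gives ω₀ = 1/√(LC).
Step 2 — ω₀ = 1/√(0.00507·0.000138) = 1196 rad/s.
Step 3 — f₀ = ω₀/(2π) = 190.3 Hz.
Step 4 — Series Q: Q = ω₀L/R = 1196·0.00507/470 = 0.0129.

(a) f₀ = 190.3 Hz  (b) Q = 0.0129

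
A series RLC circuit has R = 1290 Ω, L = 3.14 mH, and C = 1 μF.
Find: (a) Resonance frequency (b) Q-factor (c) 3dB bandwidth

Step 1 — Resonance condition Im(Z)=0 gives ω₀ = 1/√(LC).
Step 2 — ω₀ = 1/√(0.00314·1e-06) = 1.785e+04 rad/s.
Step 3 — f₀ = ω₀/(2π) = 2840 Hz.
Step 4 — Series Q: Q = ω₀L/R = 1.785e+04·0.00314/1290 = 0.04344.
Step 5 — 3dB bandwidth: Δω = ω₀/Q = 4.108e+05 rad/s; BW = Δω/(2π) = 6.539e+04 Hz.

(a) f₀ = 2840 Hz  (b) Q = 0.04344  (c) BW = 6.539e+04 Hz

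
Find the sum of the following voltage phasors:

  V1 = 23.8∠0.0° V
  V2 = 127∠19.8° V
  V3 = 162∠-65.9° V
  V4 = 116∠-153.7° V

Step 1 — Convert each phasor to rectangular form:
  V1 = 23.8·(cos(0.0°) + j·sin(0.0°)) = 23.8 V
  V2 = 127·(cos(19.8°) + j·sin(19.8°)) = 119.5 + j43.02 V
  V3 = 162·(cos(-65.9°) + j·sin(-65.9°)) = 66.15 - j147.9 V
  V4 = 116·(cos(-153.7°) + j·sin(-153.7°)) = -104 - j51.4 V
Step 2 — Sum components: V_total = 105.4 - j156.3 V.
Step 3 — Convert to polar: |V_total| = 188.5 V, ∠V_total = -56.0°.

V_total = 188.5∠-56.0° V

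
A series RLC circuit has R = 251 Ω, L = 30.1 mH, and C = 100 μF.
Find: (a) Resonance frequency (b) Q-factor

Step 1 — Resonance condition Im(Z)=0 gives ω₀ = 1/√(LC).
Step 2 — ω₀ = 1/√(0.0301·0.0001) = 576.4 rad/s.
Step 3 — f₀ = ω₀/(2π) = 91.74 Hz.
Step 4 — Series Q: Q = ω₀L/R = 576.4·0.0301/251 = 0.06912.

(a) f₀ = 91.74 Hz  (b) Q = 0.06912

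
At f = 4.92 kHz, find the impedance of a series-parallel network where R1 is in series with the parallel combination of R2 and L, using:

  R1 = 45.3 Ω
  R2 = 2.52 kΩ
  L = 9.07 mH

Step 1 — Angular frequency: ω = 2π·f = 2π·4920 = 3.091e+04 rad/s.
Step 2 — Component impedances:
  R1: Z = R = 45.3 Ω
  R2: Z = R = 2520 Ω
  L: Z = jωL = j·3.091e+04·0.00907 = 0 + j280.4 Ω
Step 3 — Parallel branch: R2 || L = 1/(1/R2 + 1/L) = 30.81 + j277 Ω.
Step 4 — Series with R1: Z_total = R1 + (R2 || L) = 76.11 + j277 Ω = 287.2∠74.6° Ω.

Z = 76.11 + j277 Ω = 287.2∠74.6° Ω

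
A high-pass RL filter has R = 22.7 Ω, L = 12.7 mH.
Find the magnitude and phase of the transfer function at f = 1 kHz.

Step 1 — Angular frequency: ω = 2π·1000 = 6283 rad/s.
Step 2 — Transfer function: H(jω) = jωL/(R + jωL).
Step 3 — Numerator jωL = j·79.8; denominator R + jωL = 22.7 + j79.8.
Step 4 — H = 0.9251 + j0.2632.
Step 5 — Magnitude: |H| = 0.9618 (-0.3 dB); phase: φ = 15.9°.

|H| = 0.9618 (-0.3 dB), φ = 15.9°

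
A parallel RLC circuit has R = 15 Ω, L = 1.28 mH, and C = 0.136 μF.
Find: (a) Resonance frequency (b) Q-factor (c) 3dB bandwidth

Step 1 — Resonance: ω₀ = 1/√(LC) = 1/√(0.00128·1.36e-07) = 7.579e+04 rad/s.
Step 2 — f₀ = ω₀/(2π) = 1.206e+04 Hz.
Step 3 — Parallel Q: Q = R/(ω₀L) = 15/(7.579e+04·0.00128) = 0.1546.
Step 4 — Bandwidth: Δω = ω₀/Q = 4.902e+05 rad/s; BW = Δω/(2π) = 7.802e+04 Hz.

(a) f₀ = 1.206e+04 Hz  (b) Q = 0.1546  (c) BW = 7.802e+04 Hz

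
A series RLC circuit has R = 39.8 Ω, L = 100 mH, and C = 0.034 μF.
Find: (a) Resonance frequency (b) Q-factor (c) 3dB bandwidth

Step 1 — Resonance: ω₀ = 1/√(LC) = 1/√(0.1·3.4e-08) = 1.715e+04 rad/s.
Step 2 — f₀ = ω₀/(2π) = 2729 Hz.
Step 3 — Series Q: Q = ω₀L/R = 1.715e+04·0.1/39.8 = 43.09.
Step 4 — Bandwidth: Δω = ω₀/Q = 398 rad/s; BW = Δω/(2π) = 63.34 Hz.

(a) f₀ = 2729 Hz  (b) Q = 43.09  (c) BW = 63.34 Hz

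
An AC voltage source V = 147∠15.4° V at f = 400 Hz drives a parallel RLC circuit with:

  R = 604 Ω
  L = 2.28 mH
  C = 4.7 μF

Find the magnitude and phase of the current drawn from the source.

Step 1 — Angular frequency: ω = 2π·f = 2π·400 = 2513 rad/s.
Step 2 — Component impedances:
  R: Z = R = 604 Ω
  L: Z = jωL = j·2513·0.00228 = 0 + j5.73 Ω
  C: Z = 1/(jωC) = -j/(ω·C) = 0 - j84.66 Ω
Step 3 — Parallel combination: 1/Z_total = 1/R + 1/L + 1/C; Z_total = 0.06254 + j6.146 Ω = 6.146∠89.4° Ω.
Step 4 — Source phasor: V = 147∠15.4° V = 141.7 + j39.04 V.
Step 5 — Ohm's law: I = V / Z_total = (141.7 + j39.04) / (0.06254 + j6.146) = 6.586 - j22.99 A.
Step 6 — Convert to polar: |I| = 23.92 A, ∠I = -74.0°.

I = 23.92∠-74.0° A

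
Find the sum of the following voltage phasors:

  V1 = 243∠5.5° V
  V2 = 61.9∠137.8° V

Step 1 — Convert each phasor to rectangular form:
  V1 = 243·(cos(5.5°) + j·sin(5.5°)) = 241.9 + j23.29 V
  V2 = 61.9·(cos(137.8°) + j·sin(137.8°)) = -45.86 + j41.58 V
Step 2 — Sum components: V_total = 196 + j64.87 V.
Step 3 — Convert to polar: |V_total| = 206.5 V, ∠V_total = 18.3°.

V_total = 206.5∠18.3° V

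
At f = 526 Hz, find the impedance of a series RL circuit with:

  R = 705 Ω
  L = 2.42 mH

Step 1 — Angular frequency: ω = 2π·f = 2π·526 = 3305 rad/s.
Step 2 — Component impedances:
  R: Z = R = 705 Ω
  L: Z = jωL = j·3305·0.00242 = 0 + j7.998 Ω
Step 3 — Series combination: Z_total = R + L = 705 + j7.998 Ω = 705∠0.6° Ω.

Z = 705 + j7.998 Ω = 705∠0.6° Ω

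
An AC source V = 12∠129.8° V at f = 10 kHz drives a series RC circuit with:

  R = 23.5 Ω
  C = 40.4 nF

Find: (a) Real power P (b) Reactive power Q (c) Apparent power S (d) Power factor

Step 1 — Angular frequency: ω = 2π·f = 2π·1e+04 = 6.283e+04 rad/s.
Step 2 — Component impedances:
  R: Z = R = 23.5 Ω
  C: Z = 1/(jωC) = -j/(ω·C) = 0 - j393.9 Ω
Step 3 — Series combination: Z_total = R + C = 23.5 - j393.9 Ω = 394.6∠-86.6° Ω.
Step 4 — Source phasor: V = 12∠129.8° V = -7.681 + j9.219 V.
Step 5 — Current: I = V / Z = -0.02448 - j0.01804 A = 0.03041∠-143.6° A.
Step 6 — Complex power: S = V·I* = 0.02173 - j0.3642 VA.
Step 7 — Real power: P = Re(S) = 0.02173 W.
Step 8 — Reactive power: Q = Im(S) = -0.3642 VAR.
Step 9 — Apparent power: |S| = 0.3649 VA.
Step 10 — Power factor: PF = P/|S| = 0.05955 (leading).

(a) P = 0.02173 W  (b) Q = -0.3642 VAR  (c) S = 0.3649 VA  (d) PF = 0.05955 (leading)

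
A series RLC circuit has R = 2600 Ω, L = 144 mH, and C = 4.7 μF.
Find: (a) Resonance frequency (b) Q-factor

Step 1 — Resonance condition Im(Z)=0 gives ω₀ = 1/√(LC).
Step 2 — ω₀ = 1/√(0.144·4.7e-06) = 1216 rad/s.
Step 3 — f₀ = ω₀/(2π) = 193.5 Hz.
Step 4 — Series Q: Q = ω₀L/R = 1216·0.144/2600 = 0.06732.

(a) f₀ = 193.5 Hz  (b) Q = 0.06732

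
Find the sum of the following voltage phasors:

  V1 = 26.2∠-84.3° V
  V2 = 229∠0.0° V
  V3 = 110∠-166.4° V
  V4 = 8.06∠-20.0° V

Step 1 — Convert each phasor to rectangular form:
  V1 = 26.2·(cos(-84.3°) + j·sin(-84.3°)) = 2.602 - j26.07 V
  V2 = 229·(cos(0.0°) + j·sin(0.0°)) = 229 V
  V3 = 110·(cos(-166.4°) + j·sin(-166.4°)) = -106.9 - j25.87 V
  V4 = 8.06·(cos(-20.0°) + j·sin(-20.0°)) = 7.574 - j2.757 V
Step 2 — Sum components: V_total = 132.3 - j54.69 V.
Step 3 — Convert to polar: |V_total| = 143.1 V, ∠V_total = -22.5°.

V_total = 143.1∠-22.5° V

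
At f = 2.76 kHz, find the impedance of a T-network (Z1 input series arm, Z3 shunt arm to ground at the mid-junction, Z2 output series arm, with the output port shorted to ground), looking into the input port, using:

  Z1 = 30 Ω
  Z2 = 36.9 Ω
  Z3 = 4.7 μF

Step 1 — Angular frequency: ω = 2π·f = 2π·2760 = 1.734e+04 rad/s.
Step 2 — Component impedances:
  Z1: Z = R = 30 Ω
  Z2: Z = R = 36.9 Ω
  Z3: Z = 1/(jωC) = -j/(ω·C) = 0 - j12.27 Ω
Step 3 — With the output port shorted to ground, the output series arm Z2 runs from the junction to ground; the shunt arm Z3 also runs from the junction to ground. They appear in parallel: Z3 || Z2 = 3.673 - j11.05 Ω.
Step 4 — Series with input arm Z1: Z_in = Z1 + (Z3 || Z2) = 33.67 - j11.05 Ω = 35.44∠-18.2° Ω.

Z = 33.67 - j11.05 Ω = 35.44∠-18.2° Ω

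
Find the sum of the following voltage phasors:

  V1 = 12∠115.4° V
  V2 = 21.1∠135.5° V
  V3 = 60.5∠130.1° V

Step 1 — Convert each phasor to rectangular form:
  V1 = 12·(cos(115.4°) + j·sin(115.4°)) = -5.147 + j10.84 V
  V2 = 21.1·(cos(135.5°) + j·sin(135.5°)) = -15.05 + j14.79 V
  V3 = 60.5·(cos(130.1°) + j·sin(130.1°)) = -38.97 + j46.28 V
Step 2 — Sum components: V_total = -59.17 + j71.91 V.
Step 3 — Convert to polar: |V_total| = 93.12 V, ∠V_total = 129.4°.

V_total = 93.12∠129.4° V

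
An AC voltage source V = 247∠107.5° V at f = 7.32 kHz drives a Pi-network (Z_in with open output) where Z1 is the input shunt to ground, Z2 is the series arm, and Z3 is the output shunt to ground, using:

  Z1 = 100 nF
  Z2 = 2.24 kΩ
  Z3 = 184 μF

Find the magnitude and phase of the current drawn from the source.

Step 1 — Angular frequency: ω = 2π·f = 2π·7320 = 4.599e+04 rad/s.
Step 2 — Component impedances:
  Z1: Z = 1/(jωC) = -j/(ω·C) = 0 - j217.4 Ω
  Z2: Z = R = 2240 Ω
  Z3: Z = 1/(jωC) = -j/(ω·C) = 0 - j0.1182 Ω
Step 3 — With open output, the series arm Z2 and the output shunt Z3 appear in series to ground: Z2 + Z3 = 2240 - j0.1182 Ω.
Step 4 — Parallel with input shunt Z1: Z_in = Z1 || (Z2 + Z3) = 20.91 - j215.4 Ω = 216.4∠-84.5° Ω.
Step 5 — Source phasor: V = 247∠107.5° V = -74.27 + j235.6 V.
Step 6 — Ohm's law: I = V / Z_total = (-74.27 + j235.6) / (20.91 - j215.4) = -1.117 - j0.2364 A.
Step 7 — Convert to polar: |I| = 1.141 A, ∠I = -168.0°.

I = 1.141∠-168.0° A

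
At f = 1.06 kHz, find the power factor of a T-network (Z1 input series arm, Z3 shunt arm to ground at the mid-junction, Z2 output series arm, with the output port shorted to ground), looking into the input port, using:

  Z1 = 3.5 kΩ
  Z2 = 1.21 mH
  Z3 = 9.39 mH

Step 1 — Angular frequency: ω = 2π·f = 2π·1060 = 6660 rad/s.
Step 2 — Component impedances:
  Z1: Z = R = 3500 Ω
  Z2: Z = jωL = j·6660·0.00121 = 0 + j8.059 Ω
  Z3: Z = jωL = j·6660·0.00939 = 0 + j62.54 Ω
Step 3 — With the output port shorted to ground, the output series arm Z2 runs from the junction to ground; the shunt arm Z3 also runs from the junction to ground. They appear in parallel: Z3 || Z2 = 0 + j7.139 Ω.
Step 4 — Series with input arm Z1: Z_in = Z1 + (Z3 || Z2) = 3500 + j7.139 Ω = 3500∠0.1° Ω.
Step 5 — Power factor: PF = cos(φ) = Re(Z)/|Z| = 3500/3500 = 1.
Step 6 — Type: Im(Z) = 7.139 ⇒ lagging (phase φ = 0.1°).

PF = 1 (lagging, φ = 0.1°)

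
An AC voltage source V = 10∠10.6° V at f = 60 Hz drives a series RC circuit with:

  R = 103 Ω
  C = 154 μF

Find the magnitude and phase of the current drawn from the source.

Step 1 — Angular frequency: ω = 2π·f = 2π·60 = 377 rad/s.
Step 2 — Component impedances:
  R: Z = R = 103 Ω
  C: Z = 1/(jωC) = -j/(ω·C) = 0 - j17.22 Ω
Step 3 — Series combination: Z_total = R + C = 103 - j17.22 Ω = 104.4∠-9.5° Ω.
Step 4 — Source phasor: V = 10∠10.6° V = 9.829 + j1.84 V.
Step 5 — Ohm's law: I = V / Z_total = (9.829 + j1.84) / (103 - j17.22) = 0.08993 + j0.0329 A.
Step 6 — Convert to polar: |I| = 0.09576 A, ∠I = 20.1°.

I = 0.09576∠20.1° A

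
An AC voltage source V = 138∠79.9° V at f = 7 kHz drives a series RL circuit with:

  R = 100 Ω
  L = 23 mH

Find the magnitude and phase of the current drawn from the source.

Step 1 — Angular frequency: ω = 2π·f = 2π·7000 = 4.398e+04 rad/s.
Step 2 — Component impedances:
  R: Z = R = 100 Ω
  L: Z = jωL = j·4.398e+04·0.023 = 0 + j1012 Ω
Step 3 — Series combination: Z_total = R + L = 100 + j1012 Ω = 1017∠84.4° Ω.
Step 4 — Source phasor: V = 138∠79.9° V = 24.2 + j135.9 V.
Step 5 — Ohm's law: I = V / Z_total = (24.2 + j135.9) / (100 + j1012) = 0.1353 - j0.01054 A.
Step 6 — Convert to polar: |I| = 0.1358 A, ∠I = -4.5°.

I = 0.1358∠-4.5° A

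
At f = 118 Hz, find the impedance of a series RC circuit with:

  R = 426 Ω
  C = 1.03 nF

Step 1 — Angular frequency: ω = 2π·f = 2π·118 = 741.4 rad/s.
Step 2 — Component impedances:
  R: Z = R = 426 Ω
  C: Z = 1/(jωC) = -j/(ω·C) = 0 - j1.309e+06 Ω
Step 3 — Series combination: Z_total = R + C = 426 - j1.309e+06 Ω = 1.309e+06∠-90.0° Ω.

Z = 426 - j1.309e+06 Ω = 1.309e+06∠-90.0° Ω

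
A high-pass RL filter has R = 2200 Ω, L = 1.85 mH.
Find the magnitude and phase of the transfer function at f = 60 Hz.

Step 1 — Angular frequency: ω = 2π·60 = 377 rad/s.
Step 2 — Transfer function: H(jω) = jωL/(R + jωL).
Step 3 — Numerator jωL = j·0.6974; denominator R + jωL = 2200 + j0.6974.
Step 4 — H = 1.005e-07 + j0.000317.
Step 5 — Magnitude: |H| = 0.000317 (-70.0 dB); phase: φ = 90.0°.

|H| = 0.000317 (-70.0 dB), φ = 90.0°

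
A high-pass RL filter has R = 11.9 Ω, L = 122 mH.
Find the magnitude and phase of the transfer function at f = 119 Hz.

Step 1 — Angular frequency: ω = 2π·119 = 747.7 rad/s.
Step 2 — Transfer function: H(jω) = jωL/(R + jωL).
Step 3 — Numerator jωL = j·91.22; denominator R + jωL = 11.9 + j91.22.
Step 4 — H = 0.9833 + j0.1283.
Step 5 — Magnitude: |H| = 0.9916 (-0.1 dB); phase: φ = 7.4°.

|H| = 0.9916 (-0.1 dB), φ = 7.4°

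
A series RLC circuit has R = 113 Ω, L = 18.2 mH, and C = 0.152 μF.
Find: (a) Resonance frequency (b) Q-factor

Step 1 — Resonance condition Im(Z)=0 gives ω₀ = 1/√(LC).
Step 2 — ω₀ = 1/√(0.0182·1.52e-07) = 1.901e+04 rad/s.
Step 3 — f₀ = ω₀/(2π) = 3026 Hz.
Step 4 — Series Q: Q = ω₀L/R = 1.901e+04·0.0182/113 = 3.062.

(a) f₀ = 3026 Hz  (b) Q = 3.062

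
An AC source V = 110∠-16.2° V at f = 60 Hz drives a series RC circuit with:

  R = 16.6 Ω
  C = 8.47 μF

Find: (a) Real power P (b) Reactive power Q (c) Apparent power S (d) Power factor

Step 1 — Angular frequency: ω = 2π·f = 2π·60 = 377 rad/s.
Step 2 — Component impedances:
  R: Z = R = 16.6 Ω
  C: Z = 1/(jωC) = -j/(ω·C) = 0 - j313.2 Ω
Step 3 — Series combination: Z_total = R + C = 16.6 - j313.2 Ω = 313.6∠-87.0° Ω.
Step 4 — Source phasor: V = 110∠-16.2° V = 105.6 - j30.69 V.
Step 5 — Current: I = V / Z = 0.1155 + j0.3312 A = 0.3508∠70.8° A.
Step 6 — Complex power: S = V·I* = 2.042 - j38.53 VA.
Step 7 — Real power: P = Re(S) = 2.042 W.
Step 8 — Reactive power: Q = Im(S) = -38.53 VAR.
Step 9 — Apparent power: |S| = 38.58 VA.
Step 10 — Power factor: PF = P/|S| = 0.05293 (leading).

(a) P = 2.042 W  (b) Q = -38.53 VAR  (c) S = 38.58 VA  (d) PF = 0.05293 (leading)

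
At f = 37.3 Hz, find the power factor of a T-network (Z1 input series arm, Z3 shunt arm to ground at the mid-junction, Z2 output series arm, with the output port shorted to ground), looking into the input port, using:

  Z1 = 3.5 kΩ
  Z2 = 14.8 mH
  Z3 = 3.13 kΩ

Step 1 — Angular frequency: ω = 2π·f = 2π·37.3 = 234.4 rad/s.
Step 2 — Component impedances:
  Z1: Z = R = 3500 Ω
  Z2: Z = jωL = j·234.4·0.0148 = 0 + j3.469 Ω
  Z3: Z = R = 3130 Ω
Step 3 — With the output port shorted to ground, the output series arm Z2 runs from the junction to ground; the shunt arm Z3 also runs from the junction to ground. They appear in parallel: Z3 || Z2 = 0.003844 + j3.469 Ω.
Step 4 — Series with input arm Z1: Z_in = Z1 + (Z3 || Z2) = 3500 + j3.469 Ω = 3500∠0.1° Ω.
Step 5 — Power factor: PF = cos(φ) = Re(Z)/|Z| = 3500/3500 = 1.
Step 6 — Type: Im(Z) = 3.469 ⇒ lagging (phase φ = 0.1°).

PF = 1 (lagging, φ = 0.1°)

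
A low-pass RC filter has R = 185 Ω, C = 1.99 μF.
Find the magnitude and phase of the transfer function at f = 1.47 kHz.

Step 1 — Angular frequency: ω = 2π·1470 = 9236 rad/s.
Step 2 — Transfer function: H(jω) = 1/(1 + jωRC).
Step 3 — Denominator: 1 + jωRC = 1 + j·9236·185·1.99e-06 = 1 + j3.4.
Step 4 — H = 0.0796 - j0.2707.
Step 5 — Magnitude: |H| = 0.2821 (-11.0 dB); phase: φ = -73.6°.

|H| = 0.2821 (-11.0 dB), φ = -73.6°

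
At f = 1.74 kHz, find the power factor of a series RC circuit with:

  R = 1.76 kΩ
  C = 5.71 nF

Step 1 — Angular frequency: ω = 2π·f = 2π·1740 = 1.093e+04 rad/s.
Step 2 — Component impedances:
  R: Z = R = 1760 Ω
  C: Z = 1/(jωC) = -j/(ω·C) = 0 - j1.602e+04 Ω
Step 3 — Series combination: Z_total = R + C = 1760 - j1.602e+04 Ω = 1.612e+04∠-83.7° Ω.
Step 4 — Power factor: PF = cos(φ) = Re(Z)/|Z| = 1760/1.612e+04 = 0.1092.
Step 5 — Type: Im(Z) = -1.602e+04 ⇒ leading (phase φ = -83.7°).

PF = 0.1092 (leading, φ = -83.7°)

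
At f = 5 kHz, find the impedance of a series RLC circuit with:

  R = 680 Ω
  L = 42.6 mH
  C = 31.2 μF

Step 1 — Angular frequency: ω = 2π·f = 2π·5000 = 3.142e+04 rad/s.
Step 2 — Component impedances:
  R: Z = R = 680 Ω
  L: Z = jωL = j·3.142e+04·0.0426 = 0 + j1338 Ω
  C: Z = 1/(jωC) = -j/(ω·C) = 0 - j1.02 Ω
Step 3 — Series combination: Z_total = R + L + C = 680 + j1337 Ω = 1500∠63.0° Ω.

Z = 680 + j1337 Ω = 1500∠63.0° Ω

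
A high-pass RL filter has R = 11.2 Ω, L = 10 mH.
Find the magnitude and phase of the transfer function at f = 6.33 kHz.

Step 1 — Angular frequency: ω = 2π·6330 = 3.977e+04 rad/s.
Step 2 — Transfer function: H(jω) = jωL/(R + jωL).
Step 3 — Numerator jωL = j·397.7; denominator R + jωL = 11.2 + j397.7.
Step 4 — H = 0.9992 + j0.02814.
Step 5 — Magnitude: |H| = 0.9996 (-0.0 dB); phase: φ = 1.6°.

|H| = 0.9996 (-0.0 dB), φ = 1.6°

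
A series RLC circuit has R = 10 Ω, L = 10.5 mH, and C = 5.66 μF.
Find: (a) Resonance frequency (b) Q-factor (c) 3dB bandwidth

Step 1 — Resonance condition Im(Z)=0 gives ω₀ = 1/√(LC).
Step 2 — ω₀ = 1/√(0.0105·5.66e-06) = 4102 rad/s.
Step 3 — f₀ = ω₀/(2π) = 652.9 Hz.
Step 4 — Series Q: Q = ω₀L/R = 4102·0.0105/10 = 4.307.
Step 5 — 3dB bandwidth: Δω = ω₀/Q = 952.4 rad/s; BW = Δω/(2π) = 151.6 Hz.

(a) f₀ = 652.9 Hz  (b) Q = 4.307  (c) BW = 151.6 Hz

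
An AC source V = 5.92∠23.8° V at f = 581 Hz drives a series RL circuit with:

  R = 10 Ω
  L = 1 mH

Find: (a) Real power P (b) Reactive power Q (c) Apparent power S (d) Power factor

Step 1 — Angular frequency: ω = 2π·f = 2π·581 = 3651 rad/s.
Step 2 — Component impedances:
  R: Z = R = 10 Ω
  L: Z = jωL = j·3651·0.001 = 0 + j3.651 Ω
Step 3 — Series combination: Z_total = R + L = 10 + j3.651 Ω = 10.65∠20.1° Ω.
Step 4 — Source phasor: V = 5.92∠23.8° V = 5.417 + j2.389 V.
Step 5 — Current: I = V / Z = 0.5549 + j0.03632 A = 0.5561∠3.7° A.
Step 6 — Complex power: S = V·I* = 3.093 + j1.129 VA.
Step 7 — Real power: P = Re(S) = 3.093 W.
Step 8 — Reactive power: Q = Im(S) = 1.129 VAR.
Step 9 — Apparent power: |S| = 3.292 VA.
Step 10 — Power factor: PF = P/|S| = 0.9394 (lagging).

(a) P = 3.093 W  (b) Q = 1.129 VAR  (c) S = 3.292 VA  (d) PF = 0.9394 (lagging)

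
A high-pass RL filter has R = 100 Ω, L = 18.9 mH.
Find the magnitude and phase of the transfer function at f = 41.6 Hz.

Step 1 — Angular frequency: ω = 2π·41.6 = 261.4 rad/s.
Step 2 — Transfer function: H(jω) = jωL/(R + jωL).
Step 3 — Numerator jωL = j·4.94; denominator R + jωL = 100 + j4.94.
Step 4 — H = 0.002435 + j0.04928.
Step 5 — Magnitude: |H| = 0.04934 (-26.1 dB); phase: φ = 87.2°.

|H| = 0.04934 (-26.1 dB), φ = 87.2°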